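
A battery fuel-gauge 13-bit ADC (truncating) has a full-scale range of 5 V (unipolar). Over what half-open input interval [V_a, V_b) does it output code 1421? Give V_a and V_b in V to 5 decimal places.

[0.86731 V, 0.86792 V)

LSB = 5/2^13 = 0.610 mV.
V_a = V_low + 1421·LSB = 0.86731 V; V_b = V_low + 1422·LSB = 0.86792 V.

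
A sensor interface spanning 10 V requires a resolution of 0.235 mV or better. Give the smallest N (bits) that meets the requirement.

16 bits

Number of steps required ≥ 10 V / 0.235 mV = 42553.19.
Need 2^N ≥ 42553.19; 2^15 = 32768, 2^16 = 65536.
Minimum N = 16.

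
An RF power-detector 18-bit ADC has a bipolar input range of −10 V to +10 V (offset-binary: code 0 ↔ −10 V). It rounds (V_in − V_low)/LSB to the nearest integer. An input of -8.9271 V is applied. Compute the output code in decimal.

LSB = 20 V / 262144 = 76.29 µV.
(V_in − V_low)/LSB = (-8.9271 − (−10)) / 7.62939e-05 = 14062.715.
Round → code 14063.

code 14063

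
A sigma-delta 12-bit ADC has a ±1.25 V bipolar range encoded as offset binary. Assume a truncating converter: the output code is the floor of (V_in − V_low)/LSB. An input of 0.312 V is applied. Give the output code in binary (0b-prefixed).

code 0b100111111111 (decimal 2559)

With 4096 levels over 2.5 V, one step is 0.610 mV.
(V_in − V_low)/LSB = (0.312 − (−1.25)) / 0.000610352 = 2559.181.
⌊·⌋(2559.181) = 2559.
In binary (0b-prefixed): 0b100111111111.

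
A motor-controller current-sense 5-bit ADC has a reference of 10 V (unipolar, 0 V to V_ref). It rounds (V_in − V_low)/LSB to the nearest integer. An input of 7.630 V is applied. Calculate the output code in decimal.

code 24

With 32 levels over 10 V, one step is 312.500 mV.
(V_in − V_low)/LSB = (7.630 − 0) / 0.3125 = 24.416.
So the output code is 24.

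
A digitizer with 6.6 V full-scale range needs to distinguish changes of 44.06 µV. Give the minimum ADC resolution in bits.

18 bits

Number of steps required ≥ 6.6 V / 44.06 µV = 149795.73.
Need 2^N ≥ 149795.73; 2^17 = 131072, 2^18 = 262144.
Minimum N = 18.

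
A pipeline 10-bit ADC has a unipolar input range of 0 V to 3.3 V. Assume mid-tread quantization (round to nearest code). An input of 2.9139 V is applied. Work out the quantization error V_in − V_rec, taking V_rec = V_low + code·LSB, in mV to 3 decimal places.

0.619 mV

Step size: 3.3 V ÷ 2^10 = 3.223 mV.
Scaled input = 904.1920 LSBs, so code = 904.
Code 904 maps back to 0 + 904×0.00322266 V = 2.9132812 V.
Difference: 0.00061875 V → 0.619 mV.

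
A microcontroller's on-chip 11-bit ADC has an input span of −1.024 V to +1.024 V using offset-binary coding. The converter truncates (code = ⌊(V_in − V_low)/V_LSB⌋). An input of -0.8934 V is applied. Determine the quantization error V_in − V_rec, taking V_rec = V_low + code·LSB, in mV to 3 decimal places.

0.600 mV

Step size: 2.048 V ÷ 2^11 = 1.000 mV.
(-0.8934 − (−1.024))/0.001 = 130.6000; ⌊·⌋ gives code 130.
Reconstructed: -0.894 V.
V_in − V_rec = 0.0006 V = 0.600 mV.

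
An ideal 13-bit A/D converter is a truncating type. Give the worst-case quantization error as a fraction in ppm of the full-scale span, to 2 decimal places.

122.07 ppm

Truncating → worst-case error = 1 LSB = V_FS/2^13, so 1e+06/8192 = 122.07 ppm of full scale.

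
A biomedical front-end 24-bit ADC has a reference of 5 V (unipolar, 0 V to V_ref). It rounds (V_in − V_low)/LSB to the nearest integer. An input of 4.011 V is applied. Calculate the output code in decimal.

LSB = 5 V / 16777216 = 0.30 µV.
Input sits at 13458682.675 steps above V_low.
Round → code 13458683.

code 13458683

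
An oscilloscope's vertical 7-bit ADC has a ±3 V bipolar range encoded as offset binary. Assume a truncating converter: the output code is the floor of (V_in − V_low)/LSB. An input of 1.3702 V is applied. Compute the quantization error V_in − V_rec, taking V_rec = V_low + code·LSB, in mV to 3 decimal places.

10.825 mV

One LSB is 6 V / 128 = 46.875 mV.
(V_in − V_low)/LSB = (1.3702 − (−3))/0.046875 = 93.2309 → code 93 (floor).
Reconstructed: 1.359375 V.
Error = 1.3702 − 1.359375 = 0.010825 V = 10.825 mV.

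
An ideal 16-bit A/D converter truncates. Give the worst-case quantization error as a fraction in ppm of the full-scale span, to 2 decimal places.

Truncating → worst-case error = 1 LSB = V_FS/2^16, so 1e+06/65536 = 15.2588 ppm of full scale.

15.26 ppm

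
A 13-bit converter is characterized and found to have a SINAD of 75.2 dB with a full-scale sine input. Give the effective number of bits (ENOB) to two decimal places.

12.20 bits

ENOB = (SINAD − 1.76) / 6.02 = (75.2 − 1.76)/6.02 = 12.199.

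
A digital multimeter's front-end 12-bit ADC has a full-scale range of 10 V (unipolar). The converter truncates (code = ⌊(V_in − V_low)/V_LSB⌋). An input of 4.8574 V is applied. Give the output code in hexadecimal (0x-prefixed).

code 0x7C5 (decimal 1989)

With 4096 levels over 10 V, one step is 2.441 mV.
(V_in − V_low)/LSB = (4.8574 − 0) / 0.00244141 = 1989.591.
So the output code is 1989.
In hexadecimal (0x-prefixed): 0x7C5.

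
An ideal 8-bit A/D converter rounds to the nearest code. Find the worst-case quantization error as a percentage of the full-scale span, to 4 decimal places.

0.1953 %

Rounding → worst-case error = ½ LSB = V_FS/2^9, so 100/512 = 0.195312 % of full scale.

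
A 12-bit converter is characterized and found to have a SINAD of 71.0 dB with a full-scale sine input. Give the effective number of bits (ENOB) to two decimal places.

11.50 bits

ENOB = (SINAD − 1.76) / 6.02 = (71.0 − 1.76)/6.02 = 11.502.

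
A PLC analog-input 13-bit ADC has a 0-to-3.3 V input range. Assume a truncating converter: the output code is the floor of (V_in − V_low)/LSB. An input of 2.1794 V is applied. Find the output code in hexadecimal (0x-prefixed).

LSB = 3.3 V / 8192 = 402.83 µV.
(V_in − V_low)/LSB = (2.1794 − 0) / 0.000402832 = 5410.195.
Floor → code 5410.
In hexadecimal (0x-prefixed): 0x1522.

code 0x1522 (decimal 5410)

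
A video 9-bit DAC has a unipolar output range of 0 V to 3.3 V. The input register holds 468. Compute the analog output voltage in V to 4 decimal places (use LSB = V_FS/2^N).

LSB = 3.3 V / 2^9 = 6.445 mV.
V_out = 0 + 468 × 0.00644531 V = 3.01641 V.

3.0164 V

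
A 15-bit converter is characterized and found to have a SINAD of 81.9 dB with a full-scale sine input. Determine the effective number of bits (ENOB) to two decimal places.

ENOB = (SINAD − 1.76) / 6.02 = (81.9 − 1.76)/6.02 = 13.312.

13.31 bits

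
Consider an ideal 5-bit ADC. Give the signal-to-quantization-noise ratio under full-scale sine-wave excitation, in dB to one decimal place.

SNR ≈ 6.02·N + 1.76 dB = 6.02·5 + 1.76 = 31.86 dB.

31.9 dB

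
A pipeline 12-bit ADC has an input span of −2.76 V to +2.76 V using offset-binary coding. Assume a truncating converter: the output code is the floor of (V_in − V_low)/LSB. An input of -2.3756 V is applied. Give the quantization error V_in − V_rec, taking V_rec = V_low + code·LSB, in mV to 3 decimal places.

0.318 mV

One LSB is 5.52 V / 4096 = 1.348 mV.
(-2.3756 − (−2.76))/0.00134766 = 285.2359; ⌊·⌋ gives code 285.
V_rec = (−2.76) + 285·0.00134766 = -2.375918 V.
Error = -2.3756 − (−2.375918) = 0.000317969 V = 0.318 mV.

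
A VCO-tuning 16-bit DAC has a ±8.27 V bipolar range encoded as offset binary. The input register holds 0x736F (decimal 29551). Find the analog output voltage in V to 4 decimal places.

LSB = 16.54 V / 2^16 = 252.38 µV.
Code 0x736F = 29551 decimal.
V_out = (−8.27) + 29551 × 0.00025238 V = -0.811908 V.

-0.8119 V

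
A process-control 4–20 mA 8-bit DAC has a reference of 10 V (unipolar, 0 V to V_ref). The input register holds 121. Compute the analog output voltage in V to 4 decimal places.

4.7266 V

LSB = 10 V / 2^8 = 39.062 mV.
V_out = 0 + 121 × 0.0390625 V = 4.72656 V.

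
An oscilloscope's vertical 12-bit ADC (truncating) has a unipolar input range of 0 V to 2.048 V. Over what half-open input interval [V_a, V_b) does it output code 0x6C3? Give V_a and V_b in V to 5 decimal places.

[0.86550 V, 0.86600 V)

LSB = 2.048/2^12 = 0.500 mV.
Code 0x6C3 = 1731 decimal.
V_a = V_low + 1731·LSB = 0.8655 V; V_b = V_low + 1732·LSB = 0.866 V.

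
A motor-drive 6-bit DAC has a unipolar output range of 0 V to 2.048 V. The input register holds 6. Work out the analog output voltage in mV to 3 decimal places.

192.000 mV

LSB = 2.048 V / 2^6 = 32.000 mV.
V_out = 0 + 6 × 0.032 V = 0.192 V.
= 192.000 mV.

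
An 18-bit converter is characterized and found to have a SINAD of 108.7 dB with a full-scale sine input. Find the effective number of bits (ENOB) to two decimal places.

ENOB = (SINAD − 1.76) / 6.02 = (108.7 − 1.76)/6.02 = 17.764.

17.76 bits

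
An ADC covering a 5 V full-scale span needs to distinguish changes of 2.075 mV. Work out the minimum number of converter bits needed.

12 bits

Number of steps required ≥ 5 V / 2.075 mV = 2409.64.
Need 2^N ≥ 2409.64; 2^11 = 2048, 2^12 = 4096.
Minimum N = 12.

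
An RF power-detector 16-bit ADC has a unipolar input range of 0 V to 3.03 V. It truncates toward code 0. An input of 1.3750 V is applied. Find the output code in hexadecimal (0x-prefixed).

LSB = 3.03 V / 65536 = 46.23 µV.
(1.3750 − 0) / 4.62341e-05 = 29739.934 LSBs.
Floor → code 29739.
In hexadecimal (0x-prefixed): 0x742B.

code 0x742B (decimal 29739)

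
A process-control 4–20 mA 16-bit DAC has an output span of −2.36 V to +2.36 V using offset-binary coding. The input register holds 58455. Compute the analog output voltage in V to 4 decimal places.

LSB = 4.72 V / 2^16 = 72.02 µV.
V_out = (−2.36) + 58455 × 7.20215e-05 V = 1.85002 V.

1.8500 V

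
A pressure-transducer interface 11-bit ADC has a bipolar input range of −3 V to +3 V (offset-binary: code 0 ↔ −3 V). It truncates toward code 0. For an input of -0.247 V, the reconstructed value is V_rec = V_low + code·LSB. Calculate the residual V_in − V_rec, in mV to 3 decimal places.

One LSB is 6 V / 2048 = 2.930 mV.
Scaled input = 939.6907 LSBs, so code = 939.
Reconstructed: -0.24902344 V.
V_in − V_rec = 0.00202344 V = 2.023 mV.

2.023 mV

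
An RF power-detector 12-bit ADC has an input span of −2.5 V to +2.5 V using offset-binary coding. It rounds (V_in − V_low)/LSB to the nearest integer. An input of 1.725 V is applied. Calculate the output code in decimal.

code 3461

LSB = 5 V / 4096 = 1.221 mV.
(V_in − V_low)/LSB = (1.725 − (−2.5)) / 0.0012207 = 3461.120.
round(3461.120) = 3461.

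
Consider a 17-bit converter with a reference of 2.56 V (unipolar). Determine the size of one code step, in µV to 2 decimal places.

19.53 µV

Full-scale span = 2.56 V.
LSB = 2.56 / 2^17 = 2.56 / 131072 = 1.95313e-05 V = 19.53 µV.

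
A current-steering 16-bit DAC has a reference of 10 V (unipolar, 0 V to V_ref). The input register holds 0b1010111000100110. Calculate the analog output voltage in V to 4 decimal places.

6.8027 V

LSB = 10 V / 2^16 = 152.59 µV.
Code 0b1010111000100110 = 44582 decimal.
V_out = 0 + 44582 × 0.000152588 V = 6.80267 V.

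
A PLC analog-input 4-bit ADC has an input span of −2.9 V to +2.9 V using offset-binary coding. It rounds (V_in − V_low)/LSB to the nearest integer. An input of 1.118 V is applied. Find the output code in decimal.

LSB = 5.8 V / 16 = 362.500 mV.
Input sits at 11.084 steps above V_low.
So the output code is 11.

code 11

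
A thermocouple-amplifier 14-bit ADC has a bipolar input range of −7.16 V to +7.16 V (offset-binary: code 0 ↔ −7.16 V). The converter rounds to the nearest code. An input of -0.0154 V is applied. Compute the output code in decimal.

code 8174

LSB = 14.32 V / 16384 = 0.874 mV.
Input sits at 8174.380 steps above V_low.
Round → code 8174.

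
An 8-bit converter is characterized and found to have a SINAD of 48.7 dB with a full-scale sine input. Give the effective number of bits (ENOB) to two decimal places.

7.80 bits

ENOB = (SINAD − 1.76) / 6.02 = (48.7 − 1.76)/6.02 = 7.797.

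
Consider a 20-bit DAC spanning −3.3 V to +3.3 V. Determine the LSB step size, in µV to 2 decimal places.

Full-scale span = 6.6 V.
LSB = 6.6 / 2^20 = 6.6 / 1048576 = 6.29425e-06 V = 6.29 µV.

6.29 µV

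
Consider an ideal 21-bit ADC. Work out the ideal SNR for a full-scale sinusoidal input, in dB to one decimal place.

128.2 dB

SNR ≈ 6.02·N + 1.76 dB = 6.02·21 + 1.76 = 128.18 dB.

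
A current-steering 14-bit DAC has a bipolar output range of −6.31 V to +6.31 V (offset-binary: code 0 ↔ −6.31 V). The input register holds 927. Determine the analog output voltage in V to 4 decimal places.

LSB = 12.62 V / 2^14 = 0.770 mV.
V_out = (−6.31) + 927 × 0.000770264 V = -5.59597 V.

-5.5960 V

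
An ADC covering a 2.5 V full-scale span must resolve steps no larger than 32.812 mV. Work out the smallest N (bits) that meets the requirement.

Number of steps required ≥ 2.5 V / 32.812 mV = 76.19.
Need 2^N ≥ 76.19; 2^6 = 64, 2^7 = 128.
Minimum N = 7.

7 bits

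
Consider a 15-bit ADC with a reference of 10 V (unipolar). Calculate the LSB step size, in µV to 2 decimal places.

305.18 µV

Full-scale span = 10 V.
LSB = 10 / 2^15 = 10 / 32768 = 0.000305176 V = 305.18 µV.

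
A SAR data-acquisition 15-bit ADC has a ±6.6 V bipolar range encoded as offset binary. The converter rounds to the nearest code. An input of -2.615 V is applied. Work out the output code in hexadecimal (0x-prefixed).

code 0x26A4 (decimal 9892)

With 32768 levels over 13.2 V, one step is 402.83 µV.
(V_in − V_low)/LSB = (-2.615 − (−6.6)) / 0.000402832 = 9892.461.
round(9892.461) = 9892.
In hexadecimal (0x-prefixed): 0x26A4.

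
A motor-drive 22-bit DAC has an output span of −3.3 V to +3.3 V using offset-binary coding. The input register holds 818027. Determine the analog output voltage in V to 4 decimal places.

LSB = 6.6 V / 2^22 = 1.57 µV.
V_out = (−3.3) + 818027 × 1.57356e-06 V = -2.01278 V.

-2.0128 V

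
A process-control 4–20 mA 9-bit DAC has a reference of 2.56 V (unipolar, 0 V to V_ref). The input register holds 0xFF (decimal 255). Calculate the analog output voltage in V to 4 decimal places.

LSB = 2.56 V / 2^9 = 5.000 mV.
Code 0xFF = 255 decimal.
V_out = 0 + 255 × 0.005 V = 1.275 V.

1.2750 V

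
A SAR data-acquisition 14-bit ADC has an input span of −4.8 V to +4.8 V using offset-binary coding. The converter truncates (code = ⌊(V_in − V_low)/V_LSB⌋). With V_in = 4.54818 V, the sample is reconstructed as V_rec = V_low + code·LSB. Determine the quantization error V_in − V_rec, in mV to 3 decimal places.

0.133 mV

Step size: 9.6 V ÷ 2^14 = 0.586 mV.
(4.54818 − (−4.8))/0.000585937 = 15954.2272; ⌊·⌋ gives code 15954.
V_rec = (−4.8) + 15954·0.000585937 = 4.5480469 V.
V_in − V_rec = 0.000133125 V = 0.133 mV.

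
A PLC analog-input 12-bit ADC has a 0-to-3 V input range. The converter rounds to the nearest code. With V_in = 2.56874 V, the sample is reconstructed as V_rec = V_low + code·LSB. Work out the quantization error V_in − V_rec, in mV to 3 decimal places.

0.136 mV

LSB = 3/2^12 = 0.732 mV.
Scaled input = 3507.1863 LSBs, so code = 3507.
V_rec = 0 + 3507·0.000732422 = 2.5686035 V.
Error = 2.56874 − 2.5686035 = 0.000136484 V = 0.136 mV.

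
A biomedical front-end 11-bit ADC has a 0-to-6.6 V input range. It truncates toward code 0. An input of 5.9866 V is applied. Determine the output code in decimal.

With 2048 levels over 6.6 V, one step is 3.223 mV.
(V_in − V_low)/LSB = (5.9866 − 0) / 0.00322266 = 1857.660.
⌊·⌋(1857.660) = 1857.

code 1857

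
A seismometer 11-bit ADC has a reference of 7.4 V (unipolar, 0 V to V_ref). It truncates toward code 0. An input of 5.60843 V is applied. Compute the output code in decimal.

LSB = 7.4 V / 2048 = 3.613 mV.
Input sits at 1552.171 steps above V_low.
Floor → code 1552.

code 1552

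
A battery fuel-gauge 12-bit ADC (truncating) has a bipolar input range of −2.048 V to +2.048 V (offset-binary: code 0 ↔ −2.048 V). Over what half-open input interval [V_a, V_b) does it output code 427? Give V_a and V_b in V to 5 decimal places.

[-1.62100 V, -1.62000 V)

LSB = 4.096/2^12 = 1.000 mV.
V_a = V_low + 427·LSB = -1.621 V; V_b = V_low + 428·LSB = -1.62 V.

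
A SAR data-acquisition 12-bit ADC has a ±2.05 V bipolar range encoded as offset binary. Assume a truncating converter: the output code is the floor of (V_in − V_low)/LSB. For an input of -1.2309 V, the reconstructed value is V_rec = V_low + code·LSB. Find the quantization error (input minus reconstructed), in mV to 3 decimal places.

LSB = 4.1/2^12 = 1.001 mV.
Scaled input = 818.3009 LSBs, so code = 818.
V_rec = (−2.05) + 818·0.00100098 = -1.2312012 V.
Difference: 0.000301172 V → 0.301 mV.

0.301 mV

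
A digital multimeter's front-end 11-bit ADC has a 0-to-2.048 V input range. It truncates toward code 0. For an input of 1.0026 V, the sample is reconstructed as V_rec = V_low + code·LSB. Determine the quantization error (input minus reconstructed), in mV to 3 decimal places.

0.600 mV

One LSB is 2.048 V / 2048 = 1.000 mV.
(1.0026 − 0)/0.001 = 1002.6000; ⌊·⌋ gives code 1002.
Code 1002 maps back to 0 + 1002×0.001 V = 1.002 V.
V_in − V_rec = 0.0006 V = 0.600 mV.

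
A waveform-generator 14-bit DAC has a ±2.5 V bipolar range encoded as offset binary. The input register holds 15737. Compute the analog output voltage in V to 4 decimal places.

LSB = 5 V / 2^14 = 305.18 µV.
V_out = (−2.5) + 15737 × 0.000305176 V = 2.30255 V.

2.3026 V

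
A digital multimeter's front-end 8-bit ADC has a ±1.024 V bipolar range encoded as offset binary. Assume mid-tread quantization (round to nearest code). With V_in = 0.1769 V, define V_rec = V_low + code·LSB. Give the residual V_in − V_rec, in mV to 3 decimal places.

0.900 mV

One LSB is 2.048 V / 256 = 8.000 mV.
(V_in − V_low)/LSB = (0.1769 − (−1.024))/0.008 = 150.1125 → code 150 (round).
Reconstructed: 0.176 V.
Error = 0.1769 − 0.176 = 0.0009 V = 0.900 mV.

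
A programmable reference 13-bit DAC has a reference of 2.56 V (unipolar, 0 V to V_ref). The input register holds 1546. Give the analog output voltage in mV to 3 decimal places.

LSB = 2.56 V / 2^13 = 312.50 µV.
V_out = 0 + 1546 × 0.0003125 V = 0.483125 V.
= 483.125 mV.

483.125 mV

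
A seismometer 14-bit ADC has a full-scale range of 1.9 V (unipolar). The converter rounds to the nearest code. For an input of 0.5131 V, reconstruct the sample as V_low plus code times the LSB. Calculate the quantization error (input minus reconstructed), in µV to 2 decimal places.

Step size: 1.9 V ÷ 2^14 = 115.97 µV.
(0.5131 − 0)/0.000115967 = 4424.5423; round gives code 4425.
Code 4425 maps back to 0 + 4425×0.000115967 V = 0.51315308 V.
Error = 0.5131 − 0.51315308 = -5.30762e-05 V = -53.08 µV.

-53.08 µV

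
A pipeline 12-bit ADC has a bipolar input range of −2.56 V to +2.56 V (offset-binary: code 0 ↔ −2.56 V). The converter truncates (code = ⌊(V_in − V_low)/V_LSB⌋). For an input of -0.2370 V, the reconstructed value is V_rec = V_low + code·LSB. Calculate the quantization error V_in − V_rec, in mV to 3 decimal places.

0.500 mV

LSB = 5.12/2^12 = 1.250 mV.
(-0.2370 − (−2.56))/0.00125 = 1858.4000; ⌊·⌋ gives code 1858.
Reconstructed: -0.2375 V.
Error = -0.2370 − (−0.2375) = 0.0005 V = 0.500 mV.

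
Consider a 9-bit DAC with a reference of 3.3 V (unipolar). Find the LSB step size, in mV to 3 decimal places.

6.445 mV

Full-scale span = 3.3 V.
LSB = 3.3 / 2^9 = 3.3 / 512 = 0.00644531 V = 6.445 mV.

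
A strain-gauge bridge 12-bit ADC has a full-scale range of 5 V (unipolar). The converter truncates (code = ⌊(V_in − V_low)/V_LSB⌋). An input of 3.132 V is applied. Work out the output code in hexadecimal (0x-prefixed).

code 0xA05 (decimal 2565)

Full-scale span = 5 V; LSB = 5/2^12 = 1.221 mV.
(3.132 − 0) / 0.0012207 = 2565.734 LSBs.
⌊·⌋(2565.734) = 2565.
In hexadecimal (0x-prefixed): 0xA05.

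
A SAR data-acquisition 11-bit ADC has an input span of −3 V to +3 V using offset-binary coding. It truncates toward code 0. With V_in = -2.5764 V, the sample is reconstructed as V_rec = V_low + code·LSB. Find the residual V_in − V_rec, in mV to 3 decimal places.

1.725 mV

LSB = 6/2^11 = 2.930 mV.
(-2.5764 − (−3))/0.00292969 = 144.5888; ⌊·⌋ gives code 144.
Reconstructed: -2.578125 V.
Difference: 0.001725 V → 1.725 mV.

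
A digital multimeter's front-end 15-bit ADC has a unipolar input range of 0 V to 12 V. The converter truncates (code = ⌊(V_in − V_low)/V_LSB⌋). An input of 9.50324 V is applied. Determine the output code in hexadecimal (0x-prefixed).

Full-scale span = 12 V; LSB = 12/2^15 = 366.21 µV.
(V_in − V_low)/LSB = (9.50324 − 0) / 0.000366211 = 25950.181.
⌊·⌋(25950.181) = 25950.
In hexadecimal (0x-prefixed): 0x655E.

code 0x655E (decimal 25950)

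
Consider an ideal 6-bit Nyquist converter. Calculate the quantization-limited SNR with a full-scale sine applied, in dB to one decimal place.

37.9 dB

SNR ≈ 6.02·N + 1.76 dB = 6.02·6 + 1.76 = 37.88 dB.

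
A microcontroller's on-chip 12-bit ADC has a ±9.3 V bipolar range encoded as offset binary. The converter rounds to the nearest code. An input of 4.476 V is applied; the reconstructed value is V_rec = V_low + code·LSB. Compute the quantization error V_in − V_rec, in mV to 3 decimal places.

-1.441 mV

LSB = 18.6/2^12 = 4.541 mV.
(4.476 − (−9.3))/0.00454102 = 3033.6826; round gives code 3034.
Reconstructed: 4.4774414 V.
Error = 4.476 − 4.4774414 = -0.00144141 V = -1.441 mV.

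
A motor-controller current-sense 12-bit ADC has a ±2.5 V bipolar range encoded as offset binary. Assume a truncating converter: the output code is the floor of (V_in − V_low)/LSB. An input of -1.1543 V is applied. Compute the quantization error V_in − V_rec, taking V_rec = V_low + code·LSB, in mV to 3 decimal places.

0.485 mV

One LSB is 5 V / 4096 = 1.221 mV.
Scaled input = 1102.3974 LSBs, so code = 1102.
V_rec = (−2.5) + 1102·0.0012207 = -1.1547852 V.
V_in − V_rec = 0.000485156 V = 0.485 mV.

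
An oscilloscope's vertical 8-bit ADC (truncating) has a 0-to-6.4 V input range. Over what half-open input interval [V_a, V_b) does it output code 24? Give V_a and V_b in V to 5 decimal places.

LSB = 6.4/2^8 = 25.000 mV.
V_a = V_low + 24·LSB = 0.6 V; V_b = V_low + 25·LSB = 0.625 V.

[0.60000 V, 0.62500 V)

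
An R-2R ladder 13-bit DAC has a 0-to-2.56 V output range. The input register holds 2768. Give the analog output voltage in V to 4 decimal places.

LSB = 2.56 V / 2^13 = 312.50 µV.
V_out = 0 + 2768 × 0.0003125 V = 0.865 V.

0.8650 V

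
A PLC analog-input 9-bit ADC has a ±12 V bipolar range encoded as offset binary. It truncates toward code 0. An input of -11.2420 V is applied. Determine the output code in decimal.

LSB = 24 V / 512 = 46.875 mV.
(-11.2420 − (−12)) / 0.046875 = 16.171 LSBs.
So the output code is 16.

code 16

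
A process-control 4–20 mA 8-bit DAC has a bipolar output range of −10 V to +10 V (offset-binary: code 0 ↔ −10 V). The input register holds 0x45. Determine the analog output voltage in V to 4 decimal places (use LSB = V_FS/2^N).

-4.6094 V

LSB = 20 V / 2^8 = 78.125 mV.
Code 0x45 = 69 decimal.
V_out = (−10) + 69 × 0.078125 V = -4.60938 V.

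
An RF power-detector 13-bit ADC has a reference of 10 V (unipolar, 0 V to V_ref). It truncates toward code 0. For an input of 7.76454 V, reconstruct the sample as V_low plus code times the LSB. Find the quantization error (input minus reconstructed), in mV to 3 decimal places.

One LSB is 10 V / 8192 = 1.221 mV.
(V_in − V_low)/LSB = (7.76454 − 0)/0.0012207 = 6360.7112 → code 6360 (floor).
Code 6360 maps back to 0 + 6360×0.0012207 V = 7.7636719 V.
Difference: 0.000868125 V → 0.868 mV.

0.868 mV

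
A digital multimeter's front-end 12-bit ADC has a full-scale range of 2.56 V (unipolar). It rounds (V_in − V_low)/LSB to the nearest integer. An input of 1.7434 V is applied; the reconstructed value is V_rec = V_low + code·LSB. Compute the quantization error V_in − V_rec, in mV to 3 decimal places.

0.275 mV

One LSB is 2.56 V / 4096 = 0.625 mV.
(1.7434 − 0)/0.000625 = 2789.4400; round gives code 2789.
Reconstructed: 1.743125 V.
Difference: 0.000275 V → 0.275 mV.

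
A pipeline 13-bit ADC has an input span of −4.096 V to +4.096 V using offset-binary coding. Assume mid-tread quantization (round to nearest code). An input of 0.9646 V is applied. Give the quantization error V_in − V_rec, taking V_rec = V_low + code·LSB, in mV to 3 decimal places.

-0.400 mV

One LSB is 8.192 V / 8192 = 1.000 mV.
(V_in − V_low)/LSB = (0.9646 − (−4.096))/0.001 = 5060.6000 → code 5061 (round).
Code 5061 maps back to (−4.096) + 5061×0.001 V = 0.965 V.
V_in − V_rec = -0.0004 V = -0.400 mV.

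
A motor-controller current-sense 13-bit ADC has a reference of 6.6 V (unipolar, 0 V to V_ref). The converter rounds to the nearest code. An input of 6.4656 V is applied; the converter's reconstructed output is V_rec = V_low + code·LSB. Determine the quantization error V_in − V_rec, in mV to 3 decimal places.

0.146 mV

One LSB is 6.6 V / 8192 = 0.806 mV.
Scaled input = 8025.1811 LSBs, so code = 8025.
Reconstructed: 6.4654541 V.
Difference: 0.000145898 V → 0.146 mV.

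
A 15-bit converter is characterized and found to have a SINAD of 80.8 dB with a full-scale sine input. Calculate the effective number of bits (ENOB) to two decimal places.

ENOB = (SINAD − 1.76) / 6.02 = (80.8 − 1.76)/6.02 = 13.130.

13.13 bits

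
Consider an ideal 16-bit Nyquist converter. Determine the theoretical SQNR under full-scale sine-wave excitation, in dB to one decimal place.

SNR ≈ 6.02·N + 1.76 dB = 6.02·16 + 1.76 = 98.08 dB.

98.1 dB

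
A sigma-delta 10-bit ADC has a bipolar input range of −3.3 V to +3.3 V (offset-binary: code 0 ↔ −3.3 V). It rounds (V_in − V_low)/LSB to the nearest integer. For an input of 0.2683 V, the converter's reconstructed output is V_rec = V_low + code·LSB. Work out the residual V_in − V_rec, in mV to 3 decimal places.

LSB = 6.6/2^10 = 6.445 mV.
(0.2683 − (−3.3))/0.00644531 = 553.6272; round gives code 554.
V_rec = (−3.3) + 554·0.00644531 = 0.27070312 V.
Difference: -0.00240312 V → -2.403 mV.

-2.403 mV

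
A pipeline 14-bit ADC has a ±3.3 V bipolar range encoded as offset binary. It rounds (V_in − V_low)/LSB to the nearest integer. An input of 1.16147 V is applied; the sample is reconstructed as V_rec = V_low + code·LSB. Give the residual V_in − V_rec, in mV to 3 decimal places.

One LSB is 6.6 V / 16384 = 402.83 µV.
(V_in − V_low)/LSB = (1.16147 − (−3.3))/0.000402832 = 11075.2613 → code 11075 (round).
V_rec = (−3.3) + 11075·0.000402832 = 1.1613647 V.
Difference: 0.000105254 V → 0.105 mV.

0.105 mV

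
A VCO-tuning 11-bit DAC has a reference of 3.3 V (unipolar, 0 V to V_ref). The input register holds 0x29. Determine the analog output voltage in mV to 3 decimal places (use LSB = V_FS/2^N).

66.064 mV

LSB = 3.3 V / 2^11 = 1.611 mV.
Code 0x29 = 41 decimal.
V_out = 0 + 41 × 0.00161133 V = 0.0660645 V.
= 66.064 mV.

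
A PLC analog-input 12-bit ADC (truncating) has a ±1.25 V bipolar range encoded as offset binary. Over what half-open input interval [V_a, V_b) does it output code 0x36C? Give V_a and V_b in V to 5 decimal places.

LSB = 2.5/2^12 = 0.610 mV.
Code 0x36C = 876 decimal.
V_a = V_low + 876·LSB = -0.715332 V; V_b = V_low + 877·LSB = -0.714722 V.

[-0.71533 V, -0.71472 V)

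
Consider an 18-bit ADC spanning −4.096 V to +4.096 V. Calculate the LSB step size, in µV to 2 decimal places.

31.25 µV

Full-scale span = 8.192 V.
LSB = 8.192 / 2^18 = 8.192 / 262144 = 3.125e-05 V = 31.25 µV.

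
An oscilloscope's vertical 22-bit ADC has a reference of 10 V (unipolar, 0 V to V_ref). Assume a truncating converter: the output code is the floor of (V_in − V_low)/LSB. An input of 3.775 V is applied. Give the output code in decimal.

Full-scale span = 10 V; LSB = 10/2^22 = 2.38 µV.
(3.775 − 0) / 2.38419e-06 = 1583349.760 LSBs.
Floor → code 1583349.

code 1583349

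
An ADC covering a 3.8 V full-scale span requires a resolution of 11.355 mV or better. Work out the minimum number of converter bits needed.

9 bits

Number of steps required ≥ 3.8 V / 11.355 mV = 334.65.
Need 2^N ≥ 334.65; 2^8 = 256, 2^9 = 512.
Minimum N = 9.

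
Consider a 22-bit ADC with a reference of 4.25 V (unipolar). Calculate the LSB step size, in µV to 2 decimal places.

Full-scale span = 4.25 V.
LSB = 4.25 / 2^22 = 4.25 / 4194304 = 1.01328e-06 V = 1.01 µV.

1.01 µV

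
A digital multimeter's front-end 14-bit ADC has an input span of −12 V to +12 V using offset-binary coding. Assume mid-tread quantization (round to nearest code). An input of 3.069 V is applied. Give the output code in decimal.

code 10287

With 16384 levels over 24 V, one step is 1.465 mV.
(3.069 − (−12)) / 0.00146484 = 10287.104 LSBs.
round(10287.104) = 10287.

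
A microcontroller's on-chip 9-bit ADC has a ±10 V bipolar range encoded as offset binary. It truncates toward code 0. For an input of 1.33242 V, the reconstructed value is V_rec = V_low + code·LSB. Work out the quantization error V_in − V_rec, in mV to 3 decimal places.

4.295 mV

One LSB is 20 V / 512 = 39.062 mV.
(V_in − V_low)/LSB = (1.33242 − (−10))/0.0390625 = 290.1100 → code 290 (floor).
Code 290 maps back to (−10) + 290×0.0390625 V = 1.328125 V.
Error = 1.33242 − 1.328125 = 0.004295 V = 4.295 mV.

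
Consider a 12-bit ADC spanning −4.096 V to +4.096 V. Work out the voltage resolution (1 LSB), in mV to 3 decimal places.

Full-scale span = 8.192 V.
LSB = 8.192 / 2^12 = 8.192 / 4096 = 0.002 V = 2.000 mV.

2.000 mV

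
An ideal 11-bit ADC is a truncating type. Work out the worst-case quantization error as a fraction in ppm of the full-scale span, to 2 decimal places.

488.28 ppm

Truncating → worst-case error = 1 LSB = V_FS/2^11, so 1e+06/2048 = 488.281 ppm of full scale.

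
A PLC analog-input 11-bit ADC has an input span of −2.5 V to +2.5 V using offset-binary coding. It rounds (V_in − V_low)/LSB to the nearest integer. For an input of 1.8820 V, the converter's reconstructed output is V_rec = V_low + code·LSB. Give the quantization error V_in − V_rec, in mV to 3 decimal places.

-0.324 mV

LSB = 5/2^11 = 2.441 mV.
Scaled input = 1794.8672 LSBs, so code = 1795.
Code 1795 maps back to (−2.5) + 1795×0.00244141 V = 1.8823242 V.
V_in − V_rec = -0.000324219 V = -0.324 mV.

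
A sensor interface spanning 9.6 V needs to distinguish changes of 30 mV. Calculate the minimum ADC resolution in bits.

Number of steps required ≥ 9.6 V / 30 mV = 320.00.
Need 2^N ≥ 320.00; 2^8 = 256, 2^9 = 512.
Minimum N = 9.

9 bits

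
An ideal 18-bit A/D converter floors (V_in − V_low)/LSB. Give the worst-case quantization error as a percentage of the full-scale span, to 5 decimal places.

Truncating → worst-case error = 1 LSB = V_FS/2^18, so 100/262144 = 0.00038147 % of full scale.

0.00038 %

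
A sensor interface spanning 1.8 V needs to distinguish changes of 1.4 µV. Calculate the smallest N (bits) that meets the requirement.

21 bits

Number of steps required ≥ 1.8 V / 1.4 µV = 1285714.29.
Need 2^N ≥ 1285714.29; 2^20 = 1048576, 2^21 = 2097152.
Minimum N = 21.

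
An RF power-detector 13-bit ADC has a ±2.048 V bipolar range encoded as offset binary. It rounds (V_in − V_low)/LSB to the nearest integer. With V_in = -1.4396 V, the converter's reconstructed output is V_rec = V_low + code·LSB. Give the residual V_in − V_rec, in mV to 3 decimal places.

One LSB is 4.096 V / 8192 = 0.500 mV.
Scaled input = 1216.8000 LSBs, so code = 1217.
Code 1217 maps back to (−2.048) + 1217×0.0005 V = -1.4395 V.
V_in − V_rec = -0.0001 V = -0.100 mV.

-0.100 mV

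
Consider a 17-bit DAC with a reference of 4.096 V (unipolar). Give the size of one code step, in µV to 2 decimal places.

31.25 µV

Full-scale span = 4.096 V.
LSB = 4.096 / 2^17 = 4.096 / 131072 = 3.125e-05 V = 31.25 µV.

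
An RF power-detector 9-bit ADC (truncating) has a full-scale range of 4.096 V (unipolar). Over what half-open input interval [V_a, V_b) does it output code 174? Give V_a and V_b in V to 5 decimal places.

[1.39200 V, 1.40000 V)

LSB = 4.096/2^9 = 8.000 mV.
V_a = V_low + 174·LSB = 1.392 V; V_b = V_low + 175·LSB = 1.4 V.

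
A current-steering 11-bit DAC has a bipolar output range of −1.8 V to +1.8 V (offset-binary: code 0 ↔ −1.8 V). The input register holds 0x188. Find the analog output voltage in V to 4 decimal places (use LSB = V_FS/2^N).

-1.1109 V

LSB = 3.6 V / 2^11 = 1.758 mV.
Code 0x188 = 392 decimal.
V_out = (−1.8) + 392 × 0.00175781 V = -1.11094 V.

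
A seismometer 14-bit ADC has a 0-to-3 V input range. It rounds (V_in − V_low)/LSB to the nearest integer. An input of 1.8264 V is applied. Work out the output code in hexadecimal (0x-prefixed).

code 0x26F7 (decimal 9975)

LSB = 3 V / 16384 = 183.11 µV.
Input sits at 9974.579 steps above V_low.
round(9974.579) = 9975.
In hexadecimal (0x-prefixed): 0x26F7.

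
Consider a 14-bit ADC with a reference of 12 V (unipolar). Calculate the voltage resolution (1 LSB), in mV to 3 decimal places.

Full-scale span = 12 V.
LSB = 12 / 2^14 = 12 / 16384 = 0.000732422 V = 0.732 mV.

0.732 mV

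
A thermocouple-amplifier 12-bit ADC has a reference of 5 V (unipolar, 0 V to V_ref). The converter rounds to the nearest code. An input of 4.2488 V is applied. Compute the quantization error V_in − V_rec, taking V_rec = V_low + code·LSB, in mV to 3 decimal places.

-0.468 mV

LSB = 5/2^12 = 1.221 mV.
Scaled input = 3480.6170 LSBs, so code = 3481.
Reconstructed: 4.2492676 V.
V_in − V_rec = -0.000467578 V = -0.468 mV.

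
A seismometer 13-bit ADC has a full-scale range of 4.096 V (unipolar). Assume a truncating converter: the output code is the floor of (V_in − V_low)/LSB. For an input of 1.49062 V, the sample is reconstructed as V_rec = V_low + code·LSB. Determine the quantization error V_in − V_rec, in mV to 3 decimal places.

LSB = 4.096/2^13 = 0.500 mV.
(V_in − V_low)/LSB = (1.49062 − 0)/0.0005 = 2981.2400 → code 2981 (floor).
Reconstructed: 1.4905 V.
V_in − V_rec = 0.00012 V = 0.120 mV.

0.120 mV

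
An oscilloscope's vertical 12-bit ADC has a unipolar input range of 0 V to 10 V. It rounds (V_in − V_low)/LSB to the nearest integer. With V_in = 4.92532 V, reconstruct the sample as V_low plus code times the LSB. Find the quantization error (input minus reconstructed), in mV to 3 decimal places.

1.004 mV

One LSB is 10 V / 4096 = 2.441 mV.
(4.92532 − 0)/0.00244141 = 2017.4111; round gives code 2017.
Reconstructed: 4.9243164 V.
Difference: 0.00100359 V → 1.004 mV.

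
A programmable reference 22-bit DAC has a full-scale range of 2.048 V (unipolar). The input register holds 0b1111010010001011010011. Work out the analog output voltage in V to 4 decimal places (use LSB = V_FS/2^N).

1.9564 V

LSB = 2.048 V / 2^22 = 0.49 µV.
Code 0b1111010010001011010011 = 4006611 decimal.
V_out = 0 + 4006611 × 4.88281e-07 V = 1.95635 V.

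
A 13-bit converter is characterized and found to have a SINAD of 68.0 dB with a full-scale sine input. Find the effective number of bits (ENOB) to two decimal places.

11.00 bits

ENOB = (SINAD − 1.76) / 6.02 = (68.0 − 1.76)/6.02 = 11.003.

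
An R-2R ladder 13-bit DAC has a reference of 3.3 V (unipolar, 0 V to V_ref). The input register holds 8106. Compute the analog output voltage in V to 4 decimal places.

LSB = 3.3 V / 2^13 = 402.83 µV.
V_out = 0 + 8106 × 0.000402832 V = 3.26536 V.

3.2654 V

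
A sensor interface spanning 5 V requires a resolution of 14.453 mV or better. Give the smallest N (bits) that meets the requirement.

9 bits

Number of steps required ≥ 5 V / 14.453 mV = 345.95.
Need 2^N ≥ 345.95; 2^8 = 256, 2^9 = 512.
Minimum N = 9.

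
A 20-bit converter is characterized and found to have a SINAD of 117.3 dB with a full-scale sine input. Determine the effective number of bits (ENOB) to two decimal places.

ENOB = (SINAD − 1.76) / 6.02 = (117.3 − 1.76)/6.02 = 19.193.

19.19 bits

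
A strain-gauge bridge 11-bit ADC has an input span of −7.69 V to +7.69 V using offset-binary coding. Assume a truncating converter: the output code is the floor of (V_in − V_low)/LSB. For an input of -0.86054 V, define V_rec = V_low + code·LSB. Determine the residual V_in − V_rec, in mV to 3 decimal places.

3.083 mV

One LSB is 15.38 V / 2048 = 7.510 mV.
(-0.86054 − (−7.69))/0.00750977 = 909.4105; ⌊·⌋ gives code 909.
V_rec = (−7.69) + 909·0.00750977 = -0.86362305 V.
V_in − V_rec = 0.00308305 V = 3.083 mV.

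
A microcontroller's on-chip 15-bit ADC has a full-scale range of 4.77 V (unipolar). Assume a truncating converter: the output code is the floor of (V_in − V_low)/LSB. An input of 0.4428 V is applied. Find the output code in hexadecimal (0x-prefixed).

code 0xBE1 (decimal 3041)

With 32768 levels over 4.77 V, one step is 145.57 µV.
Input sits at 3041.860 steps above V_low.
So the output code is 3041.
In hexadecimal (0x-prefixed): 0xBE1.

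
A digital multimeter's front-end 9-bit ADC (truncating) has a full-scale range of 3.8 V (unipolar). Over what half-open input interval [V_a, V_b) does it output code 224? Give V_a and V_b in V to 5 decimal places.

LSB = 3.8/2^9 = 7.422 mV.
V_a = V_low + 224·LSB = 1.6625 V; V_b = V_low + 225·LSB = 1.66992 V.

[1.66250 V, 1.66992 V)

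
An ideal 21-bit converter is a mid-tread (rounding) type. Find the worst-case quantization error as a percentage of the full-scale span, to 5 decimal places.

Rounding → worst-case error = ½ LSB = V_FS/2^22, so 100/4194304 = 2.38419e-05 % of full scale.

0.00002 %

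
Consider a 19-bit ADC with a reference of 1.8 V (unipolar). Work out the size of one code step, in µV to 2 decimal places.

3.43 µV

Full-scale span = 1.8 V.
LSB = 1.8 / 2^19 = 1.8 / 524288 = 3.43323e-06 V = 3.43 µV.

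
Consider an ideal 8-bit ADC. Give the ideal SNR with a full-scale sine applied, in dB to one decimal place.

49.9 dB

SNR ≈ 6.02·N + 1.76 dB = 6.02·8 + 1.76 = 49.92 dB.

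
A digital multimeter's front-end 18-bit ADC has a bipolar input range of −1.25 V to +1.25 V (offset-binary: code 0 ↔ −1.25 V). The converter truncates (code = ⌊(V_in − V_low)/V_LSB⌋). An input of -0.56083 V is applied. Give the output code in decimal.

Full-scale span = 2.5 V; LSB = 2.5/2^18 = 9.54 µV.
(V_in − V_low)/LSB = (-0.56083 − (−1.25)) / 9.53674e-06 = 72264.712.
Floor → code 72264.

code 72264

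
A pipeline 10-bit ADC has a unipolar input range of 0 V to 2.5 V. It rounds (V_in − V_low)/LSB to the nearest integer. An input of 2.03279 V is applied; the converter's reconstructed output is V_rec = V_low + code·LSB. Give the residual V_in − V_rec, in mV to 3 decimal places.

Step size: 2.5 V ÷ 2^10 = 2.441 mV.
Scaled input = 832.6308 LSBs, so code = 833.
Reconstructed: 2.0336914 V.
Difference: -0.000901406 V → -0.901 mV.

-0.901 mV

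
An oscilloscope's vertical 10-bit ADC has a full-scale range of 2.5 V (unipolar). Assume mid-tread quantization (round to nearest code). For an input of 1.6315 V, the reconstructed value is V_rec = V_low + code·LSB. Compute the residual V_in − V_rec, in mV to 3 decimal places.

0.641 mV

Step size: 2.5 V ÷ 2^10 = 2.441 mV.
(1.6315 − 0)/0.00244141 = 668.2624; round gives code 668.
Reconstructed: 1.6308594 V.
Error = 1.6315 − 1.6308594 = 0.000640625 V = 0.641 mV.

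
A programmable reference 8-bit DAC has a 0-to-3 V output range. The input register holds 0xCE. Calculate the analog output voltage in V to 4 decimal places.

LSB = 3 V / 2^8 = 11.719 mV.
Code 0xCE = 206 decimal.
V_out = 0 + 206 × 0.0117188 V = 2.41406 V.

2.4141 V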